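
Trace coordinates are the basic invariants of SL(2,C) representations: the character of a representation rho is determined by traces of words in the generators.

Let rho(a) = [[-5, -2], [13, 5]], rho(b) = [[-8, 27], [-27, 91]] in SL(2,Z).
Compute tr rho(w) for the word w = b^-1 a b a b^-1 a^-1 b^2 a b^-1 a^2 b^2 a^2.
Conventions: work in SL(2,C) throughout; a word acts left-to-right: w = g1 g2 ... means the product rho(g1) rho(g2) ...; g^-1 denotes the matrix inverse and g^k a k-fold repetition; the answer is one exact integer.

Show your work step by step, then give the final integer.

-5626710767

rho(b^-1) = [[91, -27], [27, -8]]
... * rho(a) = [[-5, -2], [13, 5]]  ->  [[-806, -317], [-239, -94]]
... * rho(b) = [[-8, 27], [-27, 91]]  ->  [[15007, -50609], [4450, -15007]]
... * rho(a) = [[-5, -2], [13, 5]]  ->  [[-732952, -283059], [-217341, -83935]]
... * rho(b^-1) = [[91, -27], [27, -8]]  ->  [[-74341225, 22054176], [-22044276, 6539687]]
... * rho(a^-1) = [[5, 2], [-13, -5]]  ->  [[-658410413, -258953330], [-195237311, -76786987]]
... * rho(b) = [[-8, 27], [-27, 91]]  ->  [[12259023214, -41341834181], [3635147137, -12259023214]]
... * rho(b) = [[-8, 27], [-27, 91]]  ->  [[1018157337175, -3431113283693], [301912449682, -1017422139775]]
... * rho(a) = [[-5, -2], [13, 5]]  ->  [[-49695259373884, -19191881092815], [-14736050065485, -5690935598239]]
... * rho(b^-1) = [[91, -27], [27, -8]]  ->  [[-5040449392529449, 1495307051837388], [-1494635817111588, 443400836554007]]
... * rho(a) = [[-5, -2], [13, 5]]  ->  [[44641238636533289, 17557434044245838], [13237389960760031, 5206275816993211]]
... * rho(a) = [[-5, -2], [13, 5]]  ->  [[5040449392529449, -1495307051837388], [1494635817111588, -443400836554007]]
... * rho(b) = [[-8, 27], [-27, 91]]  ->  [[49695259373884, 19191881092815], [14736050065485, 5690935598239]]
... * rho(b) = [[-8, 27], [-27, 91]]  ->  [[-915742864497077, 3088233182541033], [-271543661676333, 915748491207844]]
... * rho(a) = [[-5, -2], [13, 5]]  ->  [[44725745695518814, 17272651641699319], [13262448694083637, 5121829779391886]]
... * rho(a) = [[-5, -2], [13, 5]]  ->  [[915742864497077, -3088233182541033], [271543661676333, -915748491207844]]
tr = 915742864497077 + -915748491207844 = -5626710767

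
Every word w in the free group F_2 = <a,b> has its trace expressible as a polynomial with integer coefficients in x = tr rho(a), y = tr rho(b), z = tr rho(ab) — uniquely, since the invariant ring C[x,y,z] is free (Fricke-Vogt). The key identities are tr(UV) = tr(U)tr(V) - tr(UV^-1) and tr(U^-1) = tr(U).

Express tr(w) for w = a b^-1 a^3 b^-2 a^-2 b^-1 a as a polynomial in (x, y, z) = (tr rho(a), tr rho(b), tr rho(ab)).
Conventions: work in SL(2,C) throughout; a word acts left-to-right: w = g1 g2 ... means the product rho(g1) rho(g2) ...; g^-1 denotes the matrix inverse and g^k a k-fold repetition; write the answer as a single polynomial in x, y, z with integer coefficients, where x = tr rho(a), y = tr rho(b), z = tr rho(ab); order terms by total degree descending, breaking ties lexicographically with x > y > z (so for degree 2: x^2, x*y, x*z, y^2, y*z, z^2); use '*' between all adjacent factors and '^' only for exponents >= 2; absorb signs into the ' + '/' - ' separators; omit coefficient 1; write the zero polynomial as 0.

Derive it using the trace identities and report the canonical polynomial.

x^6*y^3*z - x^7*y^2 - x^5*y^4 - 2*x^5*y^2*z^2 + x^6*y*z - x^4*y^3*z + x^4*y*z^3 + 6*x^5*y^2 + 3*x^3*y^4 + 3*x^3*y^2*z^2 - 5*x^4*y*z - 2*x^2*y^3*z - x^2*y*z^3 - 11*x^3*y^2 - 2*x*y^4 + 7*x^2*y*z + y^3*z + 6*x*y^2 - x*z^2 - 2*y*z + x

and trace(a^2) = trace(a)*trace(a) - trace(1) = x^2 - 2
next, trace(a^3) = trace(a)*trace(a^2) - trace(a) = x^3 - 3*x
trace(b a^2) = trace(a)*trace(b a) - trace(b) = x*z - y
next, trace(a^3 b) = trace(a)*trace(b a^2) - trace(b a) = x^2*z - x*y - z
trace(b^-1 a^3) = trace(a^3)*trace(b) - trace(a^3 b) = x^3*y - x^2*z - 2*x*y + z
next, trace(b^-2 a^3) = trace(b^-1 a^3)*trace(b) - trace(b^-1 a^3 b) = x^3*y^2 - x^2*y*z - x^3 - 2*x*y^2 + y*z + 3*x
trace(b^-1 a^3 b^-2) = trace(b^-2 a^3)*trace(b) - trace(b^-2 a^3 b) = x^3*y^3 - x^2*y^2*z - 2*x^3*y - 2*x*y^3 + x^2*z + y^2*z + 5*x*y - z
and trace(a^4) = trace(a)*trace(a^3) - trace(a^2) = x^4 - 4*x^2 + 2
trace(a^5) = trace(a)*trace(a^4) - trace(a^3) = x^5 - 5*x^3 + 5*x
trace(a^3 b a) = trace(a)*trace(a^2 b a) - trace(a^2 b) = x^3*z - x^2*y - 2*x*z + y
trace(a^5 b) = trace(a)*trace(a^3 b a) - trace(a^3 b) = x^4*z - x^3*y - 3*x^2*z + 2*x*y + z
trace(a^2 b^-1 a^3) = trace(a^5)*trace(b) - trace(a^5 b) = x^5*y - x^4*z - 4*x^3*y + 3*x^2*z + 3*x*y - z
trace(a b a^5) = trace(a)*trace(a b a^4) - trace(a b a^3) = x^5*z - x^4*y - 4*x^3*z + 3*x^2*y + 3*x*z - y
trace(b a b a) = trace(a b)*trace(a b) - trace(1)   [split at repeated a] = z^2 - 2
trace(b a b) = trace(b)*trace(a b) - trace(a) = y*z - x
and trace(b a b a^2) = trace(a)*trace(b a b a) - trace(b a b) = x*z^2 - y*z - x
and trace(b a b a^3) = trace(a)*trace(b a b a^2) - trace(b a b a) = x^2*z^2 - x*y*z - x^2 - z^2 + 2
next, trace(a^3 b a b a) = trace(a)*trace(b a b a^3) - trace(b a b a^2) = x^3*z^2 - x^2*y*z - x^3 - 2*x*z^2 + y*z + 3*x
and trace(a b a^5 b) = trace(a)*trace(a^3 b a b a) - trace(a^3 b a b) = x^4*z^2 - x^3*y*z - x^4 - 3*x^2*z^2 + 2*x*y*z + 4*x^2 + z^2 - 2
trace(a^3 b^-1 a b a^2) = trace(a b a^5)*trace(b) - trace(a b a^5 b) = x^5*y*z - x^4*y^2 - x^4*z^2 - 3*x^3*y*z + x^4 + 3*x^2*y^2 + 3*x^2*z^2 + x*y*z - 4*x^2 - y^2 - z^2 + 2
trace(b a^2 b) = trace(b)*trace(a^2 b) - trace(a^2) = x*y*z - x^2 - y^2 + 2
trace(a b a^2 b a) = trace(a)*trace(b a^2 b a) - trace(b a^2 b) = x^2*z^2 - 2*x*y*z + y^2 - 2
next, trace(a^2 b a^2 b a) = trace(a)*trace(a b a^2 b a) - trace(a b a^2 b) = x^3*z^2 - 2*x^2*y*z + x*y^2 - x*z^2 + y*z - x
trace(a b a^2 b a^3) = trace(a)*trace(a^2 b a^2 b a) - trace(a^2 b a^2 b) = x^4*z^2 - 2*x^3*y*z + x^2*y^2 - 2*x^2*z^2 + 3*x*y*z - x^2 - y^2 + 2
next, trace(b a b a b a) = trace(a b)*trace(a b a b) - trace(a^-1 b^-1)   [split at repeated a] = z^3 - 3*z
trace(b a b a b) = trace(b)*trace(a b a b) - trace(a b a) = y*z^2 - x*z - y
trace(b a^2 b a b a) = trace(a)*trace(b a b a b a) - trace(b a b a b) = x*z^3 - y*z^2 - 2*x*z + y
next, trace(b a b^2) = trace(b)*trace(b a b) - trace(b a) = y^2*z - x*y - z
trace(b a^2 b a b) = trace(a)*trace(b a b^2 a) - trace(b a b^2) = x*y*z^2 - x^2*z - y^2*z + z
and trace(b a b a^2 b a^2) = trace(a)*trace(b a^2 b a b a) - trace(b a^2 b a b) = x^2*z^3 - 2*x*y*z^2 - x^2*z + y^2*z + x*y - z
trace(a b a^2 b a^3 b) = trace(a)*trace(b a b a^2 b a^2) - trace(b a b a^2 b a) = x^3*z^3 - 2*x^2*y*z^2 - x^3*z + x*y^2*z - x*z^3 + x^2*y + y*z^2 + x*z - y
trace(a^3 b^-1 a b a^2 b) = trace(a b a^2 b a^3)*trace(b) - trace(a b a^2 b a^3 b) = x^4*y*z^2 - 2*x^3*y^2*z - x^3*z^3 + x^2*y^3 + x^3*z + 2*x*y^2*z + x*z^3 - 2*x^2*y - y^3 - y*z^2 - x*z + 3*y
and trace(b a^2 b^-1 a^3 b^-1 a) = trace(a^3 b^-1 a b a^2)*trace(b) - trace(a^3 b^-1 a b a^2 b) = x^5*y^2*z - x^4*y^3 - 2*x^4*y*z^2 - x^3*y^2*z + x^3*z^3 + x^4*y + 2*x^2*y^3 + 3*x^2*y*z^2 - x^3*z - x*y^2*z - x*z^3 - 2*x^2*y + x*z - y
next, trace(a^-1 b a^2 b^-1 a^3 b^-1) = trace(b a^2 b^-1 a^3 b^-1)*trace(a) - trace(b a^2 b^-1 a^3 b^-1 a) = -x^5*y^2*z + x^6*y + x^4*y^3 + 2*x^4*y*z^2 - x^5*z + x^3*y^2*z - x^3*z^3 - 5*x^4*y - 2*x^2*y^3 - 3*x^2*y*z^2 + 4*x^3*z + x*y^2*z + x*z^3 + 5*x^2*y - 2*x*z + y
next, trace(b a^2 b^-1 a^2) = trace(a^2 b a^2)*trace(b) - trace(a^2 b a^2 b) = x^3*y*z - x^2*y^2 - x^2*z^2 + 2
and trace(b a^2 b^-1 a^3 b^-2 a^-1) = trace(a^-1 b a^2 b^-1 a^3 b^-1)*trace(b) - trace(a^-1 b a^2 b^-1 a^3) = -x^5*y^3*z + x^6*y^2 + x^4*y^4 + 2*x^4*y^2*z^2 - x^5*y*z + x^3*y^3*z - x^3*y*z^3 - 5*x^4*y^2 - 2*x^2*y^4 - 3*x^2*y^2*z^2 + 3*x^3*y*z + x*y^3*z + x*y*z^3 + 6*x^2*y^2 + x^2*z^2 - 2*x*y*z + y^2 - 2
and trace(a^2 b^-1 a^3 b) = trace(a^3 b a^2)*trace(b) - trace(a^3 b a^2 b) = x^4*y*z - x^3*y^2 - x^3*z^2 - x^2*y*z + x*y^2 + x*z^2 + x
trace(a^2 b^-1 a^3 b^-1) = trace(a^2 b^-1 a^3)*trace(b) - trace(a^2 b^-1 a^3 b) = x^5*y^2 - 2*x^4*y*z - 3*x^3*y^2 + x^3*z^2 + 4*x^2*y*z + 2*x*y^2 - x*z^2 - y*z - x
trace(a^2 b^-1 a^3 b^-2 a^-2 b) = trace(b a^2 b^-1 a^3 b^-2 a^-1)*trace(a) - trace(b a^2 b^-1 a^3 b^-2) = -x^6*y^3*z + x^7*y^2 + x^5*y^4 + 2*x^5*y^2*z^2 - x^6*y*z + x^4*y^3*z - x^4*y*z^3 - 6*x^5*y^2 - 2*x^3*y^4 - 3*x^3*y^2*z^2 + 5*x^4*y*z + x^2*y^3*z + x^2*y*z^3 + 9*x^3*y^2 - 6*x^2*y*z - x*y^2 + x*z^2 + y*z - x
trace(a b^-1 a^3 b^-2 a^-2 b^-1 a) = trace(a^2 b^-1 a^3 b^-2 a^-2)*trace(b) - trace(a^2 b^-1 a^3 b^-2 a^-2 b) = x^6*y^3*z - x^7*y^2 - x^5*y^4 - 2*x^5*y^2*z^2 + x^6*y*z - x^4*y^3*z + x^4*y*z^3 + 6*x^5*y^2 + 3*x^3*y^4 + 3*x^3*y^2*z^2 - 5*x^4*y*z - 2*x^2*y^3*z - x^2*y*z^3 - 11*x^3*y^2 - 2*x*y^4 + 7*x^2*y*z + y^3*z + 6*x*y^2 - x*z^2 - 2*y*z + x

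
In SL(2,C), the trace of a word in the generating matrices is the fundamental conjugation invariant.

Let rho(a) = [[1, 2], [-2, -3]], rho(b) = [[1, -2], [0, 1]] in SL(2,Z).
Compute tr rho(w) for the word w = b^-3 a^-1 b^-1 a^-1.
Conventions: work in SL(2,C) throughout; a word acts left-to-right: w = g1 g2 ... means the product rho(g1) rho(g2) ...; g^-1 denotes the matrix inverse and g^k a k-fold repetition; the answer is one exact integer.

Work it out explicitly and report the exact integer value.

18

rho(b^-1) = [[1, 2], [0, 1]]
... * rho(b^-1) = [[1, 2], [0, 1]]  ->  [[1, 4], [0, 1]]
... * rho(b^-1) = [[1, 2], [0, 1]]  ->  [[1, 6], [0, 1]]
... * rho(a^-1) = [[-3, -2], [2, 1]]  ->  [[9, 4], [2, 1]]
... * rho(b^-1) = [[1, 2], [0, 1]]  ->  [[9, 22], [2, 5]]
... * rho(a^-1) = [[-3, -2], [2, 1]]  ->  [[17, 4], [4, 1]]
tr = 17 + 1 = 18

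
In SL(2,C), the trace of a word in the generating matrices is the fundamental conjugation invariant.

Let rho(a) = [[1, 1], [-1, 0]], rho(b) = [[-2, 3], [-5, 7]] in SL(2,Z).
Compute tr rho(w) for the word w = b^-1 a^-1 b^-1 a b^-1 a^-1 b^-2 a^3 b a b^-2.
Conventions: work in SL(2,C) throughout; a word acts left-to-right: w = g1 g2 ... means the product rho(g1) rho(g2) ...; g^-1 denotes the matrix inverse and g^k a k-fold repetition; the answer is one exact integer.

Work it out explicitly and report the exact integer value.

-536526

rho(b^-1) = [[7, -3], [5, -2]]
... * rho(a^-1) = [[0, -1], [1, 1]]  ->  [[-3, -10], [-2, -7]]
... * rho(b^-1) = [[7, -3], [5, -2]]  ->  [[-71, 29], [-49, 20]]
... * rho(a) = [[1, 1], [-1, 0]]  ->  [[-100, -71], [-69, -49]]
... * rho(b^-1) = [[7, -3], [5, -2]]  ->  [[-1055, 442], [-728, 305]]
... * rho(a^-1) = [[0, -1], [1, 1]]  ->  [[442, 1497], [305, 1033]]
... * rho(b^-1) = [[7, -3], [5, -2]]  ->  [[10579, -4320], [7300, -2981]]
... * rho(b^-1) = [[7, -3], [5, -2]]  ->  [[52453, -23097], [36195, -15938]]
... * rho(a) = [[1, 1], [-1, 0]]  ->  [[75550, 52453], [52133, 36195]]
... * rho(a) = [[1, 1], [-1, 0]]  ->  [[23097, 75550], [15938, 52133]]
... * rho(a) = [[1, 1], [-1, 0]]  ->  [[-52453, 23097], [-36195, 15938]]
... * rho(b) = [[-2, 3], [-5, 7]]  ->  [[-10579, 4320], [-7300, 2981]]
... * rho(a) = [[1, 1], [-1, 0]]  ->  [[-14899, -10579], [-10281, -7300]]
... * rho(b^-1) = [[7, -3], [5, -2]]  ->  [[-157188, 65855], [-108467, 45443]]
... * rho(b^-1) = [[7, -3], [5, -2]]  ->  [[-771041, 339854], [-532054, 234515]]
tr = -771041 + 234515 = -536526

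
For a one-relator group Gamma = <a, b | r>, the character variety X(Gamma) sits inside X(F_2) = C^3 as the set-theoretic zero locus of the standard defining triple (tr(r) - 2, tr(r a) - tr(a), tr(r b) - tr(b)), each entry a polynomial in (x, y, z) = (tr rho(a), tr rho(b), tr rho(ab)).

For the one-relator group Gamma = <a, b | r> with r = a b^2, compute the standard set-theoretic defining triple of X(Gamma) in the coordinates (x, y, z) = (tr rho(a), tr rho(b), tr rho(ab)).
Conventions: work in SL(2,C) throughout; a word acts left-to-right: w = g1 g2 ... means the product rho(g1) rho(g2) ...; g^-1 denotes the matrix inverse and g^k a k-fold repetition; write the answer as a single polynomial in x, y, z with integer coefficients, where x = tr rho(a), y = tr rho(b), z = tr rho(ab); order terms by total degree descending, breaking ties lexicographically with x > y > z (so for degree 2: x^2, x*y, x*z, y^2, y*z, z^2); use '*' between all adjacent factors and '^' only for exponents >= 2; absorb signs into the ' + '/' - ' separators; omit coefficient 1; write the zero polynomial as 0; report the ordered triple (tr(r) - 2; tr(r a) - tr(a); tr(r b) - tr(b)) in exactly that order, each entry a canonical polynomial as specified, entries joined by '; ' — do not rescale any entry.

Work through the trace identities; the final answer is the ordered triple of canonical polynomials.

y*z - x - 2; x*y*z - x^2 - y^2 - x + 2; y^2*z - x*y - y - z

trace(a b^2) = trace(b) trace(a b) - trace(a)  (reduce the b square) = y*z - x
trace(b^2) = trace(b) trace(b) - trace(1)   [square of b] = y^2 - 2
use: trace(a b^2 a) = trace(a) trace(b^2 a) - trace(b^2)   [square of a] = x*y*z - x^2 - y^2 + 2
trace(a b^3) = trace(b) trace(a b^2) - trace(a b) = y^2*z - x*y - z
assemble the triple (trace(r) - 2; trace(r a) - x; trace(r b) - y)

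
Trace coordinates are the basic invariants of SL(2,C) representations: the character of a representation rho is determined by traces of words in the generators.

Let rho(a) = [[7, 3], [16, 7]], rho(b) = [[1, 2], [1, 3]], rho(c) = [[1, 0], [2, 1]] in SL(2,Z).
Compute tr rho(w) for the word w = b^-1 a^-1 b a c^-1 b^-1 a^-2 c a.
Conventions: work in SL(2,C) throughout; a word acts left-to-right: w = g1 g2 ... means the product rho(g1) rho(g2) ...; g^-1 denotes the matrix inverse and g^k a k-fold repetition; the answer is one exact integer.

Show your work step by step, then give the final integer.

170710

rho(b^-1) = [[3, -2], [-1, 1]]
... * rho(a^-1) = [[7, -3], [-16, 7]]  ->  [[53, -23], [-23, 10]]
... * rho(b) = [[1, 2], [1, 3]]  ->  [[30, 37], [-13, -16]]
... * rho(a) = [[7, 3], [16, 7]]  ->  [[802, 349], [-347, -151]]
... * rho(c^-1) = [[1, 0], [-2, 1]]  ->  [[104, 349], [-45, -151]]
... * rho(b^-1) = [[3, -2], [-1, 1]]  ->  [[-37, 141], [16, -61]]
... * rho(a^-1) = [[7, -3], [-16, 7]]  ->  [[-2515, 1098], [1088, -475]]
... * rho(a^-1) = [[7, -3], [-16, 7]]  ->  [[-35173, 15231], [15216, -6589]]
... * rho(c) = [[1, 0], [2, 1]]  ->  [[-4711, 15231], [2038, -6589]]
... * rho(a) = [[7, 3], [16, 7]]  ->  [[210719, 92484], [-91158, -40009]]
tr = 210719 + -40009 = 170710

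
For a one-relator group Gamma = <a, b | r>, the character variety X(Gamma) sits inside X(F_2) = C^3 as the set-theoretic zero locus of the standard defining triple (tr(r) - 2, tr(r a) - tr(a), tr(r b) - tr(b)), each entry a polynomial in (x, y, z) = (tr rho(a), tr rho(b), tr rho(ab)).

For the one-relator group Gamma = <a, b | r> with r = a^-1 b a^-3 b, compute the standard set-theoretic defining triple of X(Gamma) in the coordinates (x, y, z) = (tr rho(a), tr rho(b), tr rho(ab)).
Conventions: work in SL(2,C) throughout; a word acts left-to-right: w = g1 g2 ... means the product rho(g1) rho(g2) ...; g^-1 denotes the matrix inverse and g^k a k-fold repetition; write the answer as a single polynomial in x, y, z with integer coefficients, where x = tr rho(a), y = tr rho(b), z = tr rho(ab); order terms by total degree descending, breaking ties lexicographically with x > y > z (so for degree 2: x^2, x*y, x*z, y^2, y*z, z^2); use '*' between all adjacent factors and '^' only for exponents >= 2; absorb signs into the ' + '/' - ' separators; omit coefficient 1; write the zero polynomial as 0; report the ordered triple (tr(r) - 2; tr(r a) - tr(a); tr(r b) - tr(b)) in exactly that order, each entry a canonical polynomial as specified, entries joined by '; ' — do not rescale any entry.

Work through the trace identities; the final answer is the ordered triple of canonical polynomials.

tr(b^2) = tr(b) * tr(b) - tr(1)   [square of b] = y^2 - 2
reduce: tr(b^2 a) = tr(b) * tr(a b) - tr(a)   [square of b] = y*z - x
tr(b a^-1 b) = tr(b^2) * tr(a) - tr(b^2 a)   [inverse elimination on a] = x*y^2 - y*z - x
tr(b a b a) = tr(b a) * tr(b a) - tr(1)   [split at a repeated b] = z^2 - 2
tr(b a^-1 b a) = tr(b a b) * tr(a) - tr(b a b a)   [inverse elimination on a] = x*y*z - x^2 - z^2 + 2
reduce: tr(b a^-1 b a^-1) = tr(b a^-1 b) * tr(a) - tr(b a^-1 b a)   [inverse elimination on a] = x^2*y^2 - 2*x*y*z + z^2 - 2
tr(a^-2 b a^-1 b) = tr(b a^-1 b a^-1) * tr(a) - tr(b a^-1 b)   [inverse elimination on a] = x^3*y^2 - 2*x^2*y*z - x*y^2 + x*z^2 + y*z - x
so tr(a^-1 b a^-3 b) = tr(a^-2 b a^-1 b) * tr(a) - tr(a^-2 b a^-1 b a)   [inverse elimination on a] = x^4*y^2 - 2*x^3*y*z - 2*x^2*y^2 + x^2*z^2 + 3*x*y*z - x^2 - z^2 + 2
tr(a^-2 b^2) = tr(b^2 a^-1) * tr(a) - tr(b^2)  (eliminate a^-1) = x^2*y^2 - x*y*z - x^2 - y^2 + 2
tr(b a^-3 b) = tr(a^-2 b^2) * tr(a) - tr(a^-2 b^2 a)  (eliminate a^-1) = x^3*y^2 - x^2*y*z - x^3 - 2*x*y^2 + y*z + 3*x
tr(b^3) = tr(b) * tr(b^2) - tr(b)   [square of b] = y^3 - 3*y
so tr(b^3 a) = tr(b) * tr(b a b) - tr(b a)   [square of b] = y^2*z - x*y - z
tr(b^2 a^-1 b) = tr(b^3) * tr(a) - tr(b^3 a)   [inverse elimination on a] = x*y^3 - y^2*z - 2*x*y + z
reduce: tr(a b a) = tr(a) * tr(b a) - tr(b)   [square of a] = x*z - y
reduce: tr(b a b^2 a) = tr(b) * tr(a b a b) - tr(a b a)   [square of b] = y*z^2 - x*z - y
tr(b^2 a^-1 b a) = tr(b a b^2) * tr(a) - tr(b a b^2 a)   [inverse elimination on a] = x*y^2*z - x^2*y - y*z^2 + y
reduce: tr(a^-1 b^2 a^-1 b) = tr(b^2 a^-1 b) * tr(a) - tr(b^2 a^-1 b a)   [inverse elimination on a] = x^2*y^3 - 2*x*y^2*z - x^2*y + y*z^2 + x*z - y
tr(a^-1 b^2 a^-1 b a^-1) = tr(a^-1 b^2 a^-1 b) * tr(a) - tr(a^-1 b^2 a^-1 b a)   [inverse elimination on a] = x^3*y^3 - 2*x^2*y^2*z - x^3*y - x*y^3 + x*y*z^2 + x^2*z + y^2*z + x*y - z
tr(a^-1 b a^-3 b^2) = tr(a^-1 b^2 a^-1 b a^-1) * tr(a) - tr(a^-1 b^2 a^-1 b)   [inverse elimination on a] = x^4*y^3 - 2*x^3*y^2*z - x^4*y - 2*x^2*y^3 + x^2*y*z^2 + x^3*z + 3*x*y^2*z + 2*x^2*y - y*z^2 - 2*x*z + y
assemble the triple (tr(r) - 2; tr(r a) - x; tr(r b) - y)

x^4*y^2 - 2*x^3*y*z - 2*x^2*y^2 + x^2*z^2 + 3*x*y*z - x^2 - z^2; x^3*y^2 - x^2*y*z - x^3 - 2*x*y^2 + y*z + 2*x; x^4*y^3 - 2*x^3*y^2*z - x^4*y - 2*x^2*y^3 + x^2*y*z^2 + x^3*z + 3*x*y^2*z + 2*x^2*y - y*z^2 - 2*x*z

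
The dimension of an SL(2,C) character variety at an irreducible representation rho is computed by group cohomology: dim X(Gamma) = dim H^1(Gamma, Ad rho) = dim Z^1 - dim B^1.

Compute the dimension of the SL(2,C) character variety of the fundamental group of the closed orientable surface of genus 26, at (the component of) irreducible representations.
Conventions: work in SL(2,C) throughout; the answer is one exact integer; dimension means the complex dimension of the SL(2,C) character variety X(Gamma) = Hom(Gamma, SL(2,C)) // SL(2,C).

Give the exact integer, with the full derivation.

Gamma = pi_1(Sigma_26) = < a_1, b_1, ..., a_26, b_26 | prod [a_i, b_i] > has 2g = 52 generators and 1 relator.
A cocycle assigns one sl_2 vector per generator subject to the relator condition d_2(z) = 0: dim of the unconstrained space is 3*2g = 156.
H^2 = coker(d_2) is dual to H^0 = 0 at irreducible rho (Poincare duality), so d_2 is onto: dim Z^1 = 153.
Coboundaries contribute dim B^1 = 3 (injective at irreducible rho).
Hence dim X = 153 - 3 = 150.

150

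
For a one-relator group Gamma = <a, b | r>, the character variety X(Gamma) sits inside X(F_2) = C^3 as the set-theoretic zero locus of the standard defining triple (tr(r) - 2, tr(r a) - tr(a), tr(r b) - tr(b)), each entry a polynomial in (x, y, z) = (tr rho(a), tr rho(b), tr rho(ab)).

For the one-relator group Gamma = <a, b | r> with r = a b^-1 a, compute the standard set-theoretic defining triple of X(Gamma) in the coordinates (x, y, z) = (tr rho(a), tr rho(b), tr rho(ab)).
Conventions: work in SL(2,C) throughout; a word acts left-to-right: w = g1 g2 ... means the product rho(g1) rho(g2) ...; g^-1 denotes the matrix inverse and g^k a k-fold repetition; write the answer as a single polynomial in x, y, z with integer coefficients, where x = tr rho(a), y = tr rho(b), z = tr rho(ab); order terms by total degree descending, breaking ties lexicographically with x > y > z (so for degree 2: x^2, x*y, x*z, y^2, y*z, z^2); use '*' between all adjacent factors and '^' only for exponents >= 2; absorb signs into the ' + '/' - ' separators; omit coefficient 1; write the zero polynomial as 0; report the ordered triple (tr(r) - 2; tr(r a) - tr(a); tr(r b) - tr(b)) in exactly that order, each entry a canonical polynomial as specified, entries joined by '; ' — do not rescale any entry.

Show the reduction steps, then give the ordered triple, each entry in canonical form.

x^2*y - x*z - y - 2; x^3*y - x^2*z - 2*x*y - x + z; x*y*z - y^2 - z^2 - y + 2

tr(a^2) = tr(a)*tr(a) - tr(1) = x^2 - 2
so tr(a^2 b) = tr(a)*tr(b a) - tr(b) = x*z - y
reduce: tr(a b^-1 a) = tr(a^2)*tr(b) - tr(a^2 b) = x^2*y - x*z - y
reduce: tr(a^3) = tr(a)*tr(a^2) - tr(a) = x^3 - 3*x
tr(a^3 b) = tr(a)*tr(a b a) - tr(a b) = x^2*z - x*y - z
reduce: tr(a b^-1 a^2) = tr(a^3)*tr(b) - tr(a^3 b) = x^3*y - x^2*z - 2*x*y + z
tr(a b a b) = tr(a b)*tr(a b) - tr(1) = z^2 - 2
reduce: tr(a b^-1 a b) = tr(a b a)*tr(b) - tr(a b a b) = x*y*z - y^2 - z^2 + 2
assemble the triple (tr(r) - 2; tr(r a) - x; tr(r b) - y)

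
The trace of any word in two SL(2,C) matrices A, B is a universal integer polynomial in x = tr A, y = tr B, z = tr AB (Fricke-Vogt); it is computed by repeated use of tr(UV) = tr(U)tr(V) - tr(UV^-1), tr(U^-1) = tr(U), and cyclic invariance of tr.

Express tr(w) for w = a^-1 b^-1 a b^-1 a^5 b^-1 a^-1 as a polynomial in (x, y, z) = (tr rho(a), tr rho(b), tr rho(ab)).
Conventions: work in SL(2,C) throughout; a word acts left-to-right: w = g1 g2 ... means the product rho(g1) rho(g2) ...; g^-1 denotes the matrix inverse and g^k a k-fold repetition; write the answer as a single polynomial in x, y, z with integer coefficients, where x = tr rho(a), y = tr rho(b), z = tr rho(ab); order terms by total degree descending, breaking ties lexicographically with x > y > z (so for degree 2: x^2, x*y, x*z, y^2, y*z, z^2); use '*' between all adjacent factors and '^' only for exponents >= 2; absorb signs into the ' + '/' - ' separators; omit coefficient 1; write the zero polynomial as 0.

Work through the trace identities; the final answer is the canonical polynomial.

x^7*y^2*z - x^8*y - x^6*y^3 - 2*x^6*y*z^2 + x^7*z - 2*x^5*y^2*z + x^5*z^3 + 7*x^6*y + 4*x^4*y^3 + 6*x^4*y*z^2 - 7*x^5*z - 4*x^3*y^2*z - 3*x^3*z^3 - 14*x^4*y - 3*x^2*y^3 - x^2*y*z^2 + 14*x^3*z + 4*x*y^2*z + x*z^3 + 6*x^2*y - y*z^2 - 6*x*z + y

so tr(a^2) = tr(a) tr(a) - tr(1) = x^2 - 2
reduce: tr(a^3) = tr(a) tr(a^2) - tr(a) = x^3 - 3*x
tr(a^4) = tr(a) tr(a^3) - tr(a^2) = x^4 - 4*x^2 + 2
reduce: tr(b a^2) = tr(a) tr(b a) - tr(b) = x*z - y
so tr(a^2 b a) = tr(a) tr(b a^2) - tr(b a) = x^2*z - x*y - z
so tr(a^4 b) = tr(a) tr(a^2 b a) - tr(a^2 b) = x^3*z - x^2*y - 2*x*z + y
reduce: tr(a^4 b^-1) = tr(a^4) tr(b) - tr(a^4 b) = x^4*y - x^3*z - 3*x^2*y + 2*x*z + y
tr(b a^5) = tr(a) tr(a^2 b a^2) - tr(a^2 b a) = x^4*z - x^3*y - 3*x^2*z + 2*x*y + z
reduce: tr(a b^2 a^2) = tr(b) tr(a^3 b) - tr(a^3) = x^2*y*z - x^3 - x*y^2 - y*z + 3*x
tr(a b^2 a) = tr(b) tr(a^2 b) - tr(a^2) = x*y*z - x^2 - y^2 + 2
reduce: tr(a b^2 a^3) = tr(a) tr(a b^2 a^2) - tr(a b^2 a) = x^3*y*z - x^4 - x^2*y^2 - 2*x*y*z + 4*x^2 + y^2 - 2
reduce: tr(a b^2 a^4) = tr(a) tr(a b^2 a^3) - tr(a b^2 a^2) = x^4*y*z - x^5 - x^3*y^2 - 3*x^2*y*z + 5*x^3 + 2*x*y^2 + y*z - 5*x
so tr(b a^6 b) = tr(a) tr(a b^2 a^4) - tr(a b^2 a^3) = x^5*y*z - x^6 - x^4*y^2 - 4*x^3*y*z + 6*x^4 + 3*x^2*y^2 + 3*x*y*z - 9*x^2 - y^2 + 2
tr(b a b a) = tr(b a) tr(b a) - tr(1) = z^2 - 2
reduce: tr(b a b) = tr(b) tr(a b) - tr(a) = y*z - x
tr(a b a b a) = tr(a) tr(b a b a) - tr(b a b) = x*z^2 - y*z - x
tr(b a b a^3) = tr(a) tr(a b a b a) - tr(a b a b) = x^2*z^2 - x*y*z - x^2 - z^2 + 2
reduce: tr(a^3 b a b a) = tr(a) tr(b a b a^3) - tr(b a b a^2) = x^3*z^2 - x^2*y*z - x^3 - 2*x*z^2 + y*z + 3*x
so tr(b a b a^5) = tr(a) tr(a^3 b a b a) - tr(a^3 b a b) = x^4*z^2 - x^3*y*z - x^4 - 3*x^2*z^2 + 2*x*y*z + 4*x^2 + z^2 - 2
tr(b a^6 b a) = tr(a) tr(b a b a^5) - tr(b a b a^4) = x^5*z^2 - x^4*y*z - x^5 - 4*x^3*z^2 + 3*x^2*y*z + 5*x^3 + 3*x*z^2 - y*z - 5*x
reduce: tr(a^-1 b a^6 b) = tr(b a^6 b) tr(a) - tr(b a^6 b a) = x^6*y*z - x^7 - x^5*y^2 - x^5*z^2 - 3*x^4*y*z + 7*x^5 + 3*x^3*y^2 + 4*x^3*z^2 - 14*x^3 - x*y^2 - 3*x*z^2 + y*z + 7*x
tr(a^-1 b a^6 b^-1) = tr(a^-1 b a^6) tr(b) - tr(a^-1 b a^6 b) = -x^6*y*z + x^7 + x^5*y^2 + x^5*z^2 + 4*x^4*y*z - 7*x^5 - 4*x^3*y^2 - 4*x^3*z^2 - 3*x^2*y*z + 14*x^3 + 3*x*y^2 + 3*x*z^2 - 7*x
tr(a^5) = tr(a) tr(a^4) - tr(a^3) = x^5 - 5*x^3 + 5*x
so tr(a^6) = tr(a) tr(a^5) - tr(a^4) = x^6 - 6*x^4 + 9*x^2 - 2
reduce: tr(a^6 b^-1 a^-2 b) = tr(a^-1 b a^6 b^-1) tr(a) - tr(a^-1 b a^6 b^-1 a) = -x^7*y*z + x^8 + x^6*y^2 + x^6*z^2 + 4*x^5*y*z - 8*x^6 - 4*x^4*y^2 - 4*x^4*z^2 - 3*x^3*y*z + 20*x^4 + 3*x^2*y^2 + 3*x^2*z^2 - 16*x^2 + 2
reduce: tr(a^5 b^-1 a^-2 b^-1 a) = tr(a^6 b^-1 a^-2) tr(b) - tr(a^6 b^-1 a^-2 b) = x^7*y*z - x^8 - x^6*y^2 - x^6*z^2 - 4*x^5*y*z + 8*x^6 + 5*x^4*y^2 + 4*x^4*z^2 + 2*x^3*y*z - 20*x^4 - 6*x^2*y^2 - 3*x^2*z^2 + 2*x*y*z + 16*x^2 + y^2 - 2
so tr(a b a^5) = tr(a) tr(a^4 b a) - tr(a^4 b) = x^5*z - x^4*y - 4*x^3*z + 3*x^2*y + 3*x*z - y
tr(b a b a^5 b) = tr(b) tr(a b a^5 b) - tr(a b a^5) = x^4*y*z^2 - x^5*z - x^3*y^2*z - 3*x^2*y*z^2 + 4*x^3*z + 2*x*y^2*z + x^2*y + y*z^2 - 3*x*z - y
tr(b a b a b a) = tr(b a b a) tr(b a) - tr(a b) = z^3 - 3*z
so tr(b a b a b) = tr(b) tr(a b a b) - tr(a b a) = y*z^2 - x*z - y
reduce: tr(a b a b a b a) = tr(a) tr(b a b a b a) - tr(b a b a b) = x*z^3 - y*z^2 - 2*x*z + y
so tr(a b a b a b a^2) = tr(a) tr(a b a b a b a) - tr(a b a b a b) = x^2*z^3 - x*y*z^2 - 2*x^2*z - z^3 + x*y + 3*z
reduce: tr(a^2 b a b a b a^2) = tr(a) tr(a b a b a b a^2) - tr(a b a b a b a) = x^3*z^3 - x^2*y*z^2 - 2*x^3*z - 2*x*z^3 + x^2*y + y*z^2 + 5*x*z - y
reduce: tr(b a b a^5 b a) = tr(a) tr(a^2 b a b a b a^2) - tr(a^2 b a b a b a) = x^4*z^3 - x^3*y*z^2 - 2*x^4*z - 3*x^2*z^3 + x^3*y + 2*x*y*z^2 + 7*x^2*z + z^3 - 2*x*y - 3*z
tr(a^-1 b a b a^5 b) = tr(b a b a^5 b) tr(a) - tr(b a b a^5 b a) = x^5*y*z^2 - x^6*z - x^4*y^2*z - x^4*z^3 - 2*x^3*y*z^2 + 6*x^4*z + 2*x^2*y^2*z + 3*x^2*z^3 - x*y*z^2 - 10*x^2*z - z^3 + x*y + 3*z
so tr(a b a^5 b^-1 a^-1 b) = tr(a^-1 b a b a^5) tr(b) - tr(a^-1 b a b a^5 b) = -x^5*y*z^2 + x^6*z + x^4*y^2*z + x^4*z^3 + 3*x^3*y*z^2 - 6*x^4*z - 3*x^2*y^2*z - 3*x^2*z^3 - x^3*y - x*y*z^2 + 10*x^2*z + y^2*z + z^3 + 2*x*y - 3*z
tr(a^-1 b^-1 a b a^5 b^-1) = tr(a b a^5 b^-1 a^-1) tr(b) - tr(a b a^5 b^-1 a^-1 b) = x^5*y*z^2 - x^6*z - x^4*y^2*z - x^4*z^3 + x^5*y - 3*x^3*y*z^2 + 6*x^4*z + 3*x^2*y^2*z + 3*x^2*z^3 - 4*x^3*y + x*y*z^2 - 10*x^2*z - y^2*z - z^3 + 3*x*y + 3*z
so tr(a b a^5 b^-1) = tr(a b a^5) tr(b) - tr(a b a^5 b) = x^5*y*z - x^4*y^2 - x^4*z^2 - 3*x^3*y*z + x^4 + 3*x^2*y^2 + 3*x^2*z^2 + x*y*z - 4*x^2 - y^2 - z^2 + 2
tr(b^-1 a b a^5 b^-1) = tr(a b a^5 b^-1) tr(b) - tr(a b a^5) = x^5*y^2*z - x^4*y^3 - x^4*y*z^2 - x^5*z - 3*x^3*y^2*z + 2*x^4*y + 3*x^2*y^3 + 3*x^2*y*z^2 + 4*x^3*z + x*y^2*z - 7*x^2*y - y^3 - y*z^2 - 3*x*z + 3*y
reduce: tr(a^5 b^-1 a^-2 b^-1 a b) = tr(a^-1 b^-1 a b a^5 b^-1) tr(a) - tr(a^-1 b^-1 a b a^5 b^-1 a) = x^6*y*z^2 - x^7*z - 2*x^5*y^2*z - x^5*z^3 + x^6*y + x^4*y^3 - 2*x^4*y*z^2 + 7*x^5*z + 6*x^3*y^2*z + 3*x^3*z^3 - 6*x^4*y - 3*x^2*y^3 - 2*x^2*y*z^2 - 14*x^3*z - 2*x*y^2*z - x*z^3 + 10*x^2*y + y^3 + y*z^2 + 6*x*z - 3*y
reduce: tr(a^-1 b^-1 a b^-1 a^5 b^-1 a^-1) = tr(a^5 b^-1 a^-2 b^-1 a) tr(b) - tr(a^5 b^-1 a^-2 b^-1 a b) = x^7*y^2*z - x^8*y - x^6*y^3 - 2*x^6*y*z^2 + x^7*z - 2*x^5*y^2*z + x^5*z^3 + 7*x^6*y + 4*x^4*y^3 + 6*x^4*y*z^2 - 7*x^5*z - 4*x^3*y^2*z - 3*x^3*z^3 - 14*x^4*y - 3*x^2*y^3 - x^2*y*z^2 + 14*x^3*z + 4*x*y^2*z + x*z^3 + 6*x^2*y - y*z^2 - 6*x*z + y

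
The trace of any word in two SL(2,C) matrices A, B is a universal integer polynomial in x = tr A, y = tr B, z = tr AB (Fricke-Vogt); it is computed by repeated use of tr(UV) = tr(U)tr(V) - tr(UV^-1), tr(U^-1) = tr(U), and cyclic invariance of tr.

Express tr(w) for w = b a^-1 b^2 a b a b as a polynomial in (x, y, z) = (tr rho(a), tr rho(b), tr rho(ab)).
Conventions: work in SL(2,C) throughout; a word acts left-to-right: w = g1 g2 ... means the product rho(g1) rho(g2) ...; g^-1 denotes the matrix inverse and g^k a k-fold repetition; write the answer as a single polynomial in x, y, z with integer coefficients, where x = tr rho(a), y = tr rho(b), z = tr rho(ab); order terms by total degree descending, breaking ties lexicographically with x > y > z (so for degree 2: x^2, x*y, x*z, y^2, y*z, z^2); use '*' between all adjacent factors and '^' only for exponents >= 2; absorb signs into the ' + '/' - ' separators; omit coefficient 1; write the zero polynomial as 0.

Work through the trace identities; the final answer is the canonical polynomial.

and tr(a b a b) = tr(a b)*tr(a b) - tr(1) = z^2 - 2
and tr(a b a) = tr(a)*tr(b a) - tr(b) = x*z - y
next, tr(b a b a b) = tr(b)*tr(a b a b) - tr(a b a) = y*z^2 - x*z - y
tr(b a b a b^2) = tr(b)*tr(b a b a b) - tr(b a b a) = y^2*z^2 - x*y*z - y^2 - z^2 + 2
tr(b^2 a b a b^2) = tr(b)*tr(b a b a b^2) - tr(b a b a b) = y^3*z^2 - x*y^2*z - y^3 - 2*y*z^2 + x*z + 3*y
and tr(a b a b a b) = tr(a b)*tr(a b a b) - tr(a^-1 b^-1) = z^3 - 3*z
tr(b a b) = tr(b)*tr(a b) - tr(a) = y*z - x
tr(a b a b a) = tr(a)*tr(b a b a) - tr(b a b) = x*z^2 - y*z - x
tr(a b^2 a b a b) = tr(b)*tr(a b a b a b) - tr(a b a b a) = y*z^3 - x*z^2 - 2*y*z + x
tr(b^2 a b) = tr(b)*tr(a b^2) - tr(a b) = y^2*z - x*y - z
next, tr(a b^2 a b a) = tr(a)*tr(b^2 a b a) - tr(b^2 a b) = x*y*z^2 - x^2*z - y^2*z + z
tr(b^2 a b a b^2 a) = tr(b)*tr(a b^2 a b a b) - tr(a b^2 a b a) = y^2*z^3 - 2*x*y*z^2 + x^2*z - y^2*z + x*y - z
next, tr(b a^-1 b^2 a b a b) = tr(b^2 a b a b^2)*tr(a) - tr(b^2 a b a b^2 a) = x*y^3*z^2 - x^2*y^2*z - y^2*z^3 - x*y^3 + y^2*z + 2*x*y + z

x*y^3*z^2 - x^2*y^2*z - y^2*z^3 - x*y^3 + y^2*z + 2*x*y + z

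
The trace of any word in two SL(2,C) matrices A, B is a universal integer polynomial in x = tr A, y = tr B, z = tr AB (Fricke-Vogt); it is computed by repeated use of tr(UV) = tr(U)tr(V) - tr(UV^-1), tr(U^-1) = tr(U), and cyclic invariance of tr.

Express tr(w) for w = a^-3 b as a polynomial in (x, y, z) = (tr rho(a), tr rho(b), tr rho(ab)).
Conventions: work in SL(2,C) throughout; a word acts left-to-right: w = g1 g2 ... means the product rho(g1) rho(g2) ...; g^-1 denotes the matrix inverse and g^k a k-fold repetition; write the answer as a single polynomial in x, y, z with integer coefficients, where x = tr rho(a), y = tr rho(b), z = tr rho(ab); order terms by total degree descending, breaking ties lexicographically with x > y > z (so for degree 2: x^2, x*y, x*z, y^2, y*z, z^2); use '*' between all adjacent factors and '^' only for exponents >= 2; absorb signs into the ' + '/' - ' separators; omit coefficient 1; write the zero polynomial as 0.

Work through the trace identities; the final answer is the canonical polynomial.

trace(b a^-1) = trace(b)*trace(a) - trace(b a) = x*y - z
trace(a^-1 b a^-1) = trace(b a^-1)*trace(a) - trace(b) = x^2*y - x*z - y
trace(a^-3 b) = trace(a^-1 b a^-1)*trace(a) - trace(a^-1 b) = x^3*y - x^2*z - 2*x*y + z

x^3*y - x^2*z - 2*x*y + z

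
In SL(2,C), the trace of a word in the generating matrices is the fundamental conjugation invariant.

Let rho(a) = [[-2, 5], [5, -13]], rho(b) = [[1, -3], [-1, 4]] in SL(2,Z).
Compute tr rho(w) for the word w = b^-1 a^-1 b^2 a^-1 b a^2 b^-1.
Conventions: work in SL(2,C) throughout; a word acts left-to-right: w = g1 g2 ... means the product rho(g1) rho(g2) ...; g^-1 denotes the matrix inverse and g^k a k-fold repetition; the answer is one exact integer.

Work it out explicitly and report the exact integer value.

rho(b^-1) = [[4, 3], [1, 1]]
... * rho(a^-1) = [[-13, -5], [-5, -2]]  ->  [[-67, -26], [-18, -7]]
... * rho(b) = [[1, -3], [-1, 4]]  ->  [[-41, 97], [-11, 26]]
... * rho(b) = [[1, -3], [-1, 4]]  ->  [[-138, 511], [-37, 137]]
... * rho(a^-1) = [[-13, -5], [-5, -2]]  ->  [[-761, -332], [-204, -89]]
... * rho(b) = [[1, -3], [-1, 4]]  ->  [[-429, 955], [-115, 256]]
... * rho(a) = [[-2, 5], [5, -13]]  ->  [[5633, -14560], [1510, -3903]]
... * rho(a) = [[-2, 5], [5, -13]]  ->  [[-84066, 217445], [-22535, 58289]]
... * rho(b^-1) = [[4, 3], [1, 1]]  ->  [[-118819, -34753], [-31851, -9316]]
tr = -118819 + -9316 = -128135

-128135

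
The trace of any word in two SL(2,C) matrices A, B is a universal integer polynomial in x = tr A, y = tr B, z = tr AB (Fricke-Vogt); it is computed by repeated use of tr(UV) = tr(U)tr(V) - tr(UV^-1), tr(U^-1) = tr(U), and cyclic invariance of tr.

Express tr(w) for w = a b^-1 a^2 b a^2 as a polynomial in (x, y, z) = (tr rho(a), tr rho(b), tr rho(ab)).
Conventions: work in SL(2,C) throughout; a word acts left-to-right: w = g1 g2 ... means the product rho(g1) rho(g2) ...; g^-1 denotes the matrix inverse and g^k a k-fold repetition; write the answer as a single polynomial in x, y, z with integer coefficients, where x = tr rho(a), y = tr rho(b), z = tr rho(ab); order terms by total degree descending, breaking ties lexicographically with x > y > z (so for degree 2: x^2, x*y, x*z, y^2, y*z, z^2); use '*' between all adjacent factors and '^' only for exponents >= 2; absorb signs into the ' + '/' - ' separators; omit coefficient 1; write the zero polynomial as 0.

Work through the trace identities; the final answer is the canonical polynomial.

x^4*y*z - x^3*y^2 - x^3*z^2 - x^2*y*z + x*y^2 + x*z^2 + x

trace(b a^2) = trace(a)*trace(b a) - trace(b) = x*z - y
trace(a b a^2) = trace(a)*trace(b a^2) - trace(b a) = x^2*z - x*y - z
use: trace(a^2 b a^2) = trace(a)*trace(a b a^2) - trace(a b a) = x^3*z - x^2*y - 2*x*z + y
trace(a^2 b a^3) = trace(a)*trace(a^2 b a^2) - trace(a^2 b a) = x^4*z - x^3*y - 3*x^2*z + 2*x*y + z
trace(b a b a) = trace(b a)*trace(b a) - trace(1) = z^2 - 2
use: trace(b a b) = trace(b)*trace(a b) - trace(a) = y*z - x
apply: trace(b a b a^2) = trace(a)*trace(b a b a) - trace(b a b) = x*z^2 - y*z - x
trace(b a^3 b a) = trace(a)*trace(b a b a^2) - trace(b a b a) = x^2*z^2 - x*y*z - x^2 - z^2 + 2
trace(a^2) = trace(a)*trace(a) - trace(1) = x^2 - 2
trace(b^2 a^2) = trace(b)*trace(a^2 b) - trace(a^2) = x*y*z - x^2 - y^2 + 2
use: trace(b a^3 b) = trace(a)*trace(b^2 a^2) - trace(b^2 a) = x^2*y*z - x^3 - x*y^2 - y*z + 3*x
apply: trace(a^2 b a^3 b) = trace(a)*trace(b a^3 b a) - trace(b a^3 b) = x^3*z^2 - 2*x^2*y*z + x*y^2 - x*z^2 + y*z - x
trace(a b^-1 a^2 b a^2) = trace(a^2 b a^3)*trace(b) - trace(a^2 b a^3 b) = x^4*y*z - x^3*y^2 - x^3*z^2 - x^2*y*z + x*y^2 + x*z^2 + x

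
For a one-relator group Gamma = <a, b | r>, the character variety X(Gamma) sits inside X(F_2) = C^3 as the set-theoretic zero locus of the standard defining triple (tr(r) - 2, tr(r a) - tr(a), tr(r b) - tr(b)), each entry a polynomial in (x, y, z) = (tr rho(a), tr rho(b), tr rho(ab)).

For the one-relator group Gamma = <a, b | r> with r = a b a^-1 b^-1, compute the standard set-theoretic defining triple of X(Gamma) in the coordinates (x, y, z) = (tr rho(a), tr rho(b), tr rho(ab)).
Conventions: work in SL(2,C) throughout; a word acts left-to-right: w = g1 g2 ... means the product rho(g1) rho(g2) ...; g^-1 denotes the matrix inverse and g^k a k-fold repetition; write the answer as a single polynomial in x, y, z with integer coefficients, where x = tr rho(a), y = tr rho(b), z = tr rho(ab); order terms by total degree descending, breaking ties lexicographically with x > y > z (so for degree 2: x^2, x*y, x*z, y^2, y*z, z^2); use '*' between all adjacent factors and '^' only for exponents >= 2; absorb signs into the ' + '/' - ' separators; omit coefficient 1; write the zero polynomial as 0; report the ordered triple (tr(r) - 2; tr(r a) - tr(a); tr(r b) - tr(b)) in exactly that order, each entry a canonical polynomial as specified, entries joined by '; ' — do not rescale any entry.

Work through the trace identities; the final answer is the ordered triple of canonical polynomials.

use: trace(b a b) = trace(b)*trace(a b) - trace(a)  (reduce the b square) = y*z - x
use: trace(b a b a) = trace(b a)*trace(b a) - trace(1)  (split on b) = z^2 - 2
use: trace(a b a^-1 b) = trace(b a b)*trace(a) - trace(b a b a)  (eliminate a^-1) = x*y*z - x^2 - z^2 + 2
trace(a b a^-1 b^-1) = trace(a b a^-1)*trace(b) - trace(a b a^-1 b)  (eliminate b^-1) = -x*y*z + x^2 + y^2 + z^2 - 2
apply: trace(a^2) = trace(a)*trace(a) - trace(1)  (reduce the a square) = x^2 - 2
apply: trace(a b a) = trace(a)*trace(b a) - trace(b)  (reduce the a square) = x*z - y
trace(a^2 b a) = trace(a)*trace(a b a) - trace(a b)  (reduce the a square) = x^2*z - x*y - z
trace(a^2 b a b) = trace(a)*trace(b a b a) - trace(b a b)  (reduce the a square) = x*z^2 - y*z - x
trace(b^-1 a^2 b a) = trace(a^2 b a)*trace(b) - trace(a^2 b a b)  (eliminate b^-1) = x^2*y*z - x*y^2 - x*z^2 + x
trace(a b a^-1 b^-1 a) = trace(b^-1 a^2 b)*trace(a) - trace(b^-1 a^2 b a)  (eliminate a^-1) = -x^2*y*z + x^3 + x*y^2 + x*z^2 - 3*x
assemble the triple (trace(r) - 2; trace(r a) - x; trace(r b) - y)

-x*y*z + x^2 + y^2 + z^2 - 4; -x^2*y*z + x^3 + x*y^2 + x*z^2 - 4*x; 0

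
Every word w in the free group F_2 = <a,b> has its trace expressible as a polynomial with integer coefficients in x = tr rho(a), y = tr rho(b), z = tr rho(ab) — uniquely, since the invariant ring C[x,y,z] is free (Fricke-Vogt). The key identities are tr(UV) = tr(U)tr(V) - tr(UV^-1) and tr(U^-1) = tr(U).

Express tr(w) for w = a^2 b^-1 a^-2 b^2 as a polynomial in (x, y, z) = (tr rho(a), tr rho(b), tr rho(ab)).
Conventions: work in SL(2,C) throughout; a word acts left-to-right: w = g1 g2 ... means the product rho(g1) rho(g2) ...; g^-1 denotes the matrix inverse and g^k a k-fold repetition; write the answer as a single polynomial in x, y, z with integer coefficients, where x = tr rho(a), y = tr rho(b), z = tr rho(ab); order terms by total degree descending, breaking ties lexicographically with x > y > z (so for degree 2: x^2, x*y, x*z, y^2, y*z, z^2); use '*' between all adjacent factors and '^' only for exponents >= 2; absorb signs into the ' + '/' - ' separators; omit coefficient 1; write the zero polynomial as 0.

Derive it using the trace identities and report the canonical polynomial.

-x^3*y^2*z + x^4*y + x^2*y^3 + x^2*y*z^2 - 4*x^2*y + y

next, trace(b a^2) = trace(a)*trace(b a) - trace(b) = x*z - y
trace(a^3 b) = trace(a)*trace(b a^2) - trace(b a) = x^2*z - x*y - z
next, trace(a^2) = trace(a)*trace(a) - trace(1) = x^2 - 2
trace(a^3) = trace(a)*trace(a^2) - trace(a) = x^3 - 3*x
trace(a b^2 a^2) = trace(b)*trace(a^3 b) - trace(a^3) = x^2*y*z - x^3 - x*y^2 - y*z + 3*x
next, trace(b a b a) = trace(b a)*trace(b a) - trace(1)   [split at repeated b] = z^2 - 2
trace(b a b) = trace(b)*trace(a b) - trace(a) = y*z - x
trace(a^2 b a b) = trace(a)*trace(b a b a) - trace(b a b) = x*z^2 - y*z - x
trace(a b^2 a^2 b) = trace(b)*trace(a^2 b a b) - trace(a^2 b a) = x*y*z^2 - x^2*z - y^2*z + z
next, trace(b^2 a^2 b^-1 a) = trace(a b^2 a^2)*trace(b) - trace(a b^2 a^2 b) = x^2*y^2*z - x^3*y - x*y^3 - x*y*z^2 + x^2*z + 3*x*y - z
trace(a^-1 b^2 a^2 b^-1) = trace(b^2 a^2 b^-1)*trace(a) - trace(b^2 a^2 b^-1 a) = -x^2*y^2*z + x^3*y + x*y^3 + x*y*z^2 - 4*x*y + z
and trace(a^2 b^-1 a^-2 b^2) = trace(a^-1 b^2 a^2 b^-1)*trace(a) - trace(a^-1 b^2 a^2 b^-1 a) = -x^3*y^2*z + x^4*y + x^2*y^3 + x^2*y*z^2 - 4*x^2*y + y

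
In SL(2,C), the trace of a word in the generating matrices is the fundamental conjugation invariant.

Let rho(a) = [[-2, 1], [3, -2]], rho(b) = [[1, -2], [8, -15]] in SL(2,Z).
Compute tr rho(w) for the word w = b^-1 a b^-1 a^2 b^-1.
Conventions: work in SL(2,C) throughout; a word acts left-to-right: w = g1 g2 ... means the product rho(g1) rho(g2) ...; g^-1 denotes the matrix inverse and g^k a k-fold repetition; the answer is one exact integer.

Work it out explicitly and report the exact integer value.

rho(b^-1) = [[-15, 2], [-8, 1]]
... * rho(a) = [[-2, 1], [3, -2]]  ->  [[36, -19], [19, -10]]
... * rho(b^-1) = [[-15, 2], [-8, 1]]  ->  [[-388, 53], [-205, 28]]
... * rho(a) = [[-2, 1], [3, -2]]  ->  [[935, -494], [494, -261]]
... * rho(a) = [[-2, 1], [3, -2]]  ->  [[-3352, 1923], [-1771, 1016]]
... * rho(b^-1) = [[-15, 2], [-8, 1]]  ->  [[34896, -4781], [18437, -2526]]
tr = 34896 + -2526 = 32370

32370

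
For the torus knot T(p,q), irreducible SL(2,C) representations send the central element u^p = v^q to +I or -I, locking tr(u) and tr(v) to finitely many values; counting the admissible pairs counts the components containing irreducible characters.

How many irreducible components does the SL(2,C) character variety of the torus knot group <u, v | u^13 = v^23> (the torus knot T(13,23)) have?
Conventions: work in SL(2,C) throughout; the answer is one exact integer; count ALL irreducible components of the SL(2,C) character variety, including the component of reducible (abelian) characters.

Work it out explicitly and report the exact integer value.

133

In the torus knot group T(13,23), u^13 = v^23 is central, so an irreducible representation sends it to +I or -I (Schur).
On an irreducible component, tr(u) is locked at 2*cos(pi*alpha/13) for some alpha in 1..12, and tr(v) at 2*cos(pi*beta/23) for some beta in 1..22.
u^13 = (-1)^alpha I and v^23 = (-1)^beta I must agree, so alpha and beta have equal parity.
Counting: 6 odd alphas x 11 odd betas + 6 even alphas x 11 even betas = 66 + 66 = 132.
That is 132 components of irreducible characters, and with the reducible (abelian) component the total is 133.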